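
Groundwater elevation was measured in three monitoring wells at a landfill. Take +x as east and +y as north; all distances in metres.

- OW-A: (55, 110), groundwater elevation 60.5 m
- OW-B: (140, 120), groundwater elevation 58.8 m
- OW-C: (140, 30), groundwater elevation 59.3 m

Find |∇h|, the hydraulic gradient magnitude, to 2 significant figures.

Taking OW-A as reference: OW-B−OW-A = (85, 10, -1.7); OW-C−OW-A = (85, -80, -1.2).
Solve a·Δx + b·Δy = Δh: det = 85·(-80) − 85·10 = -7650.
∂h/∂x = [(-1.7)·(-80) − (-1.2)·10] / -7650 = -0.01935
∂h/∂y = [85·(-1.2) − 85·(-1.7)] / -7650 = -0.005556
|∇h| = √(-0.01935² + -0.005556²) = 0.02013

0.020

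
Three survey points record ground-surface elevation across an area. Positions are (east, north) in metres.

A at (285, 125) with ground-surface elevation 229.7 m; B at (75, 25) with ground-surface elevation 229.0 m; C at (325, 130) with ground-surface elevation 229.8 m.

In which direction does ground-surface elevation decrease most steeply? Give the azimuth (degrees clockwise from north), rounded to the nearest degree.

Taking A as reference: B−A = (-210, -100, -0.7); C−A = (40, 5, +0.1).
Solve a·Δx + b·Δy = Δz: det = (-210)·5 − 40·(-100) = 2950.
∂z/∂x = [(-0.7)·5 − (+0.1)·(-100)] / 2950 = +0.002203
∂z/∂y = [(-210)·(+0.1) − 40·(-0.7)] / 2950 = +0.002373
Steepest decrease is along −∇f: components (-0.002203 E, -0.002373 N).
Azimuth = atan2(-0.002203, -0.002373) = 222.9° ≈ 223°.

223°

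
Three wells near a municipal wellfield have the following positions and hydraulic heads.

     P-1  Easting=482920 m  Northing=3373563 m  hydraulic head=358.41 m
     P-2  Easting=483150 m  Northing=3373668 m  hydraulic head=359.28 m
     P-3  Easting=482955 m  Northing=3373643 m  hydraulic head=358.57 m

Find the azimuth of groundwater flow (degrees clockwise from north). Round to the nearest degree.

263°

Three-point gradient (reference P-1): Δ to P-2 = (230, 105, +0.87), Δ to P-3 = (35, 80, +0.16).
∂h/∂x = +0.003586, ∂h/∂y = +0.0004312 (det = 14725).
Flow direction (−∇h) has components (-0.003586 E, -0.0004312 N).
Azimuth = atan2(E, N) = atan2(-0.003586, -0.0004312) = 263.1° ≈ 263°.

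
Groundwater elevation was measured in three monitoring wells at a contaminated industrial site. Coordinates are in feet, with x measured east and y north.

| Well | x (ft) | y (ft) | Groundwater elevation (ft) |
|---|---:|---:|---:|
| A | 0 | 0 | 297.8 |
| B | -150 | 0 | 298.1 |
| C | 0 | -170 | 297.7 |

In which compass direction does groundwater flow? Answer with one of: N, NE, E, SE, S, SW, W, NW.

E

∂h/∂x = (298.1 − 297.8) / (-150 − 0) = -0.002000
∂h/∂y = (297.7 − 297.8) / (-170 − 0) = +0.0005882
Flow = −∇h = (+0.002000 east, -0.0005882 north), which points east.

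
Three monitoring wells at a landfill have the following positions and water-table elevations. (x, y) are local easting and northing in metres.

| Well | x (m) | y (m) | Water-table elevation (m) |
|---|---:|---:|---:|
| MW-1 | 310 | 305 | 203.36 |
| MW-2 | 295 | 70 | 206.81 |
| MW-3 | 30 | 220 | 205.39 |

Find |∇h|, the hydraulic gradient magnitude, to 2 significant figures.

0.015

Taking MW-1 as reference: MW-2−MW-1 = (-15, -235, +3.45); MW-3−MW-1 = (-280, -85, +2.03).
Solve a·Δx + b·Δy = Δh: det = (-15)·(-85) − (-280)·(-235) = -64525.
∂h/∂x = [(+3.45)·(-85) − (+2.03)·(-235)] / -64525 = -0.002849
∂h/∂y = [(-15)·(+2.03) − (-280)·(+3.45)] / -64525 = -0.01450
|∇h| = √(-0.002849² + -0.01450²) = 0.01478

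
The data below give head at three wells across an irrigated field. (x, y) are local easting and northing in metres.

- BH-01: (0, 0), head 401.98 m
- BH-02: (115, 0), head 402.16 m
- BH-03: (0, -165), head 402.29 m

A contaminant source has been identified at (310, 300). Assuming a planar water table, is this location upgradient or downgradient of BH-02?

∂h/∂x = (402.16 − 401.98) / (115 − 0) = +0.001565
∂h/∂y = (402.29 − 401.98) / (-165 − 0) = -0.001879
Head at (310, 300) = 401.98 + (+0.001565)·(310) + (-0.001879)·(300) = 401.90 m.
That is lower than the 402.16 m at BH-02, so the point is downgradient.

downgradient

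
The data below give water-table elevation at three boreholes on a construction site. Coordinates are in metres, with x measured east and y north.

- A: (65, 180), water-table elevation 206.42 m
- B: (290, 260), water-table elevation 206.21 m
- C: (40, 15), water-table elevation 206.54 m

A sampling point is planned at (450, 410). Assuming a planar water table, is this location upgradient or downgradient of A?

Three-point gradient (reference A): Δ to B = (225, 80, -0.21), Δ to C = (-25, -165, +0.12).
∂h/∂x = -0.0007132, ∂h/∂y = -0.0006192 (det = -35125).
Head at (450, 410) = 206.42 + (-0.0007132)·(385) + (-0.0006192)·(230) = 206.00 m.
That is lower than the 206.42 m at A, so the point is downgradient.

downgradient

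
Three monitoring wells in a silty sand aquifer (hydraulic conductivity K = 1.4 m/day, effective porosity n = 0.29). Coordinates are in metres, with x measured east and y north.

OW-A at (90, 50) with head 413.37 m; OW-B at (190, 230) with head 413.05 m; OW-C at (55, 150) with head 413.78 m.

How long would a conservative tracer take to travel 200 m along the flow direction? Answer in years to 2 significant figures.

Differences from OW-A: to OW-B (Δx, Δy, Δh) = (100, 180, -0.32); to OW-C = (-35, 100, +0.41).
Solve a·Δx + b·Δy = Δh: det = 100·100 − (-35)·180 = 16300.
∂h/∂x = [(-0.32)·100 − (+0.41)·180] / 16300 = -0.006491
∂h/∂y = [100·(+0.41) − (-35)·(-0.32)] / 16300 = +0.001828
|∇h| = √(-0.006491² + 0.001828²) = 0.006743
Seepage velocity v = K·i/n = 1.4 × 0.006743 / 0.29 = 0.03255 m/day.
t = 200 / 0.03255 = 6144 days = 16.8 years.

17 years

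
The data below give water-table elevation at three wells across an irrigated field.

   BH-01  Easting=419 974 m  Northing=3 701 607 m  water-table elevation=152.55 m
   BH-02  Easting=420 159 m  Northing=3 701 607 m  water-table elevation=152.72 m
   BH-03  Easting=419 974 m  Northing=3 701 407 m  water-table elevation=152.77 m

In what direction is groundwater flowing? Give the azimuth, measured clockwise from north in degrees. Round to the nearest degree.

320°

∂h/∂x = (152.72 − 152.55) / (420159 − 419974) = +0.0009189
∂h/∂y = (152.77 − 152.55) / (3701407 − 3701607) = -0.001100
Flow direction (−∇h) has components (-0.0009189 E, +0.001100 N).
Azimuth = atan2(E, N) = atan2(-0.0009189, +0.001100) = 320.1° ≈ 320°.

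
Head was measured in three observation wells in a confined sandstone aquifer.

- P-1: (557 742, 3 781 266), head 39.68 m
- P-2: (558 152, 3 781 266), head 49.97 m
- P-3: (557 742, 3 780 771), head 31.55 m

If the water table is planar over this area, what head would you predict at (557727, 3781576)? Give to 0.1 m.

44.4 m

∂h/∂x = (49.97 − 39.68) / (558152 − 557742) = +0.02510
∂h/∂y = (31.55 − 39.68) / (3780771 − 3781266) = +0.01642
h(557727, 3781576) = 39.68 + (+0.02510)·(-15) + (+0.01642)·(310) = 39.68 -0.376 +5.092 = 44.395 m.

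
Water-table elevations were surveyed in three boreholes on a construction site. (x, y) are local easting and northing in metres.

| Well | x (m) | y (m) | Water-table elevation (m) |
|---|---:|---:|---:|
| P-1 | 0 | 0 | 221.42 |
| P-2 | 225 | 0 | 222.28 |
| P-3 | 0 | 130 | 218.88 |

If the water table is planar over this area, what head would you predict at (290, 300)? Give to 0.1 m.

∂h/∂x = (222.28 − 221.42) / (225 − 0) = +0.003822
∂h/∂y = (218.88 − 221.42) / (130 − 0) = -0.01954
h(290, 300) = 221.42 + (+0.003822)·(290) + (-0.01954)·(300) = 221.42 +1.108 -5.862 = 216.667 m.

216.7 m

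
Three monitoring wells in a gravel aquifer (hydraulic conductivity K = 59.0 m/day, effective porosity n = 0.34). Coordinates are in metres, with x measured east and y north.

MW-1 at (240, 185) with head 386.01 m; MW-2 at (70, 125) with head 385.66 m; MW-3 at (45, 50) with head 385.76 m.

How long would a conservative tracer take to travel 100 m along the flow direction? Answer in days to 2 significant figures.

Differences from MW-1: to MW-2 (Δx, Δy, Δh) = (-170, -60, -0.35); to MW-3 = (-195, -135, -0.25).
Determinant of the coordinate differences = (-170)·(-135) − (-195)·(-60) = 11250.
∂h/∂x = [(-0.35)·(-135) − (-0.25)·(-60)] / 11250 = +0.002867
∂h/∂y = [(-170)·(-0.25) − (-195)·(-0.35)] / 11250 = -0.002289
|∇h| = √(0.002867² + -0.002289²) = 0.003669
Seepage velocity v = K·i/n = 59.0 × 0.003669 / 0.34 = 0.6367 m/day.
t = 100 / 0.6367 = 157.1 days.

160 days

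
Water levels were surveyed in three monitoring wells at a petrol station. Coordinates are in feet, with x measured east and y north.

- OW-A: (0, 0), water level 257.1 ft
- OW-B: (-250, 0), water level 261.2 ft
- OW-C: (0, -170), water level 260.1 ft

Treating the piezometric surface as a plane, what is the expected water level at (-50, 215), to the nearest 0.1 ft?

∂h/∂x = (261.2 − 257.1) / (-250 − 0) = -0.01640
∂h/∂y = (260.1 − 257.1) / (-170 − 0) = -0.01765
h(-50, 215) = 257.1 + (-0.01640)·(-50) + (-0.01765)·(215) = 257.1 +0.820 -3.794 = 254.126 ft.

254.1 ft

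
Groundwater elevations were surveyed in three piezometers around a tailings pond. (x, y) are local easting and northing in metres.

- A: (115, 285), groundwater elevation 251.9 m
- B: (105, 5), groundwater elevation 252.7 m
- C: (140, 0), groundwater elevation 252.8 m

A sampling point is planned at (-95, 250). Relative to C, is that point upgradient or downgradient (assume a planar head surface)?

With h = a·x + b·y + c and A as origin, the differences give:
  (-10)·a + (-280)·b = +0.8
  25·a + (-285)·b = +0.9
Eliminate b (×(-285) and ×(-280), subtract): 9850·a = 24.00 → a = ∂h/∂x = +0.002437
Back-substitute: b = ∂h/∂y = -0.002944.
Head at (-95, 250) = 251.9 + (+0.002437)·(-210) + (-0.002944)·(-35) = 251.49 m.
That is lower than the 252.8 m at C, so the point is downgradient.

downgradient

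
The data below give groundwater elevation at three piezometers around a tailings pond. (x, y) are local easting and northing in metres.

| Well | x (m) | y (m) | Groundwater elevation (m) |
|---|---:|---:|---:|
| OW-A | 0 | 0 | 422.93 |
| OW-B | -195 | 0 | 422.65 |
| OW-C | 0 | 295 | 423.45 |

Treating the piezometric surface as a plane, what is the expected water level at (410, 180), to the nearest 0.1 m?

∂h/∂x = (422.65 − 422.93) / (-195 − 0) = +0.001436
∂h/∂y = (423.45 − 422.93) / (295 − 0) = +0.001763
h(410, 180) = 422.93 + (+0.001436)·(410) + (+0.001763)·(180) = 422.93 +0.589 +0.317 = 423.836 m.

423.8 m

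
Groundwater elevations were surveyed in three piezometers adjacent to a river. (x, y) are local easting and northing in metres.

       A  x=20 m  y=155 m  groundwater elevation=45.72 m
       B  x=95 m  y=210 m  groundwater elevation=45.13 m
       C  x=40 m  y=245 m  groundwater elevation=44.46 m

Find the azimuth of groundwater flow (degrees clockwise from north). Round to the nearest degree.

349°

With h = a·x + b·y + c and A as origin, the differences give:
  75·a + 55·b = -0.59
  20·a + 90·b = -1.26
Eliminate b (×90 and ×55, subtract): 5650·a = 16.200 → a = ∂h/∂x = +0.002867
Back-substitute: b = ∂h/∂y = -0.01464.
Flow direction (−∇h) has components (-0.002867 E, +0.01464 N).
Azimuth = atan2(E, N) = atan2(-0.002867, +0.01464) = 348.9° ≈ 349°.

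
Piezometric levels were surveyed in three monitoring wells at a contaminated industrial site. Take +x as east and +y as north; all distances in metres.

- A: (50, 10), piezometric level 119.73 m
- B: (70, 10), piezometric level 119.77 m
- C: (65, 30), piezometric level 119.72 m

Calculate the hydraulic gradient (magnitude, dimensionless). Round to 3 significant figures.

With h = a·x + b·y + c and A as origin, the differences give:
  20·a + 0·b = +0.04
  15·a + 20·b = -0.01
Eliminate b (×20 and ×0, subtract): 400·a = 0.800 → a = ∂h/∂x = +0.002000
Back-substitute: b = ∂h/∂y = -0.002000.
|∇h| = √(0.002000² + -0.002000²) = 0.002828

0.00283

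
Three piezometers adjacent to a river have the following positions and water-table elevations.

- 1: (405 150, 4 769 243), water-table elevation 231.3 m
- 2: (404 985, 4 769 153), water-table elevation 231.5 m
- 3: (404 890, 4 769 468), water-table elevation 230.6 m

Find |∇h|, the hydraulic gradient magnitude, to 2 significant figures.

Three-point gradient (reference 1): Δ to 2 = (-165, -90, +0.2), Δ to 3 = (-260, 225, -0.7).
∂h/∂x = +0.0002974, ∂h/∂y = -0.002767 (det = -60525).
|∇h| = √(0.0002974² + -0.002767²) = 0.002783

0.0028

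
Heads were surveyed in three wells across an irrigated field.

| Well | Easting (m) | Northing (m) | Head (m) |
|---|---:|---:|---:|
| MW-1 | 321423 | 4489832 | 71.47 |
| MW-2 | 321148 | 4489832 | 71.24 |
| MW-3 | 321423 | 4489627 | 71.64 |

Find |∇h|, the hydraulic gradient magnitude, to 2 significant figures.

∂h/∂x = (71.24 − 71.47) / (321148 − 321423) = +0.0008364
∂h/∂y = (71.64 − 71.47) / (4489627 − 4489832) = -0.0008293
|∇h| = √(0.0008364² + -0.0008293²) = 0.001178

0.0012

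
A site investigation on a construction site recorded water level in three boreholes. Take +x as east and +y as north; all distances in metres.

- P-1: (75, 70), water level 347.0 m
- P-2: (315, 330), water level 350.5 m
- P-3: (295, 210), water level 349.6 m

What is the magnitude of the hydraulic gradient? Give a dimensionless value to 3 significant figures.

Differences from P-1: to P-2 (Δx, Δy, Δh) = (240, 260, +3.5); to P-3 = (220, 140, +2.6).
Determinant of the coordinate differences = 240·140 − 220·260 = -23600.
∂h/∂x = [(+3.5)·140 − (+2.6)·260] / -23600 = +0.007881
∂h/∂y = [240·(+2.6) − 220·(+3.5)] / -23600 = +0.006186
|∇h| = √(0.007881² + 0.006186²) = 0.01002

0.0100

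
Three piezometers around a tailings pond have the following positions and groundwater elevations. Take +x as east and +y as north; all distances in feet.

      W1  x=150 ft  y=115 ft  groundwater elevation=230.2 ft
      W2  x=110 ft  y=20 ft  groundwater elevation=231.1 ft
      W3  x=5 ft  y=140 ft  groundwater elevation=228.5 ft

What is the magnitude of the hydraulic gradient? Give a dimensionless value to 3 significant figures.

Taking W1 as reference: W2−W1 = (-40, -95, +0.9); W3−W1 = (-145, 25, -1.7).
Solve a·Δx + b·Δy = Δh: det = (-40)·25 − (-145)·(-95) = -14775.
∂h/∂x = [(+0.9)·25 − (-1.7)·(-95)] / -14775 = +0.009408
∂h/∂y = [(-40)·(-1.7) − (-145)·(+0.9)] / -14775 = -0.01343
|∇h| = √(0.009408² + -0.01343²) = 0.0164

0.0164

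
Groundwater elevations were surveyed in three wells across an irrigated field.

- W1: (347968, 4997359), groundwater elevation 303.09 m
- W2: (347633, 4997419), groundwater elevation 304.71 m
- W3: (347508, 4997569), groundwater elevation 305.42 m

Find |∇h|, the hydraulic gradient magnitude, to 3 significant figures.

0.00476

With h = a·x + b·y + c and W1 as origin, the differences give:
  (-335)·a + 60·b = +1.62
  (-460)·a + 210·b = +2.33
Eliminate b (×210 and ×60, subtract): -42750·a = 200.400 → a = ∂h/∂x = -0.004688
Back-substitute: b = ∂h/∂y = +0.0008269.
|∇h| = √(-0.004688² + 0.0008269²) = 0.00476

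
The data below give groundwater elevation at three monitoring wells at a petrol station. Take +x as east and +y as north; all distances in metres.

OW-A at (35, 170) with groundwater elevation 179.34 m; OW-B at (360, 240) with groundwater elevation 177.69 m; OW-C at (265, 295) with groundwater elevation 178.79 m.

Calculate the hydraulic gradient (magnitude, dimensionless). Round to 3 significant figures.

0.0107

Differences from OW-A: to OW-B (Δx, Δy, Δh) = (325, 70, -1.65); to OW-C = (230, 125, -0.55).
Solve a·Δx + b·Δy = Δh: det = 325·125 − 230·70 = 24525.
∂h/∂x = [(-1.65)·125 − (-0.55)·70] / 24525 = -0.006840
∂h/∂y = [325·(-0.55) − 230·(-1.65)] / 24525 = +0.008186
|∇h| = √(-0.006840² + 0.008186²) = 0.01067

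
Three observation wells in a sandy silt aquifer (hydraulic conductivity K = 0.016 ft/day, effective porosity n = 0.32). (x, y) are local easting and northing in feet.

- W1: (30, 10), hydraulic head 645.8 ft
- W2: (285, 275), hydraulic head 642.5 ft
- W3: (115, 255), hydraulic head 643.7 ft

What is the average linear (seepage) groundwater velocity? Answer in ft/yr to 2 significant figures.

0.16 ft/yr

Taking W1 as reference: W2−W1 = (255, 265, -3.3); W3−W1 = (85, 245, -2.1).
Solve a·Δx + b·Δy = Δh: det = 255·245 − 85·265 = 39950.
∂h/∂x = [(-3.3)·245 − (-2.1)·265] / 39950 = -0.006308
∂h/∂y = [255·(-2.1) − 85·(-3.3)] / 39950 = -0.006383
|∇h| = √(-0.006308² + -0.006383²) = 0.008974
Seepage velocity v = K·i/n = 0.016 × 0.008974 / 0.32 = 0.0004487 ft/day = 0.1639 ft/yr.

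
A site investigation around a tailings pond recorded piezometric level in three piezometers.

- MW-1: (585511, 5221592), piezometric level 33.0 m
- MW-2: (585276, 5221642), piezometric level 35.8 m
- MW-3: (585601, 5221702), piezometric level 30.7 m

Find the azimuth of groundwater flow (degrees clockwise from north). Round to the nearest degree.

Taking MW-1 as reference: MW-2−MW-1 = (-235, 50, +2.8); MW-3−MW-1 = (90, 110, -2.3).
Determinant of the coordinate differences = (-235)·110 − 90·50 = -30350.
∂h/∂x = [(+2.8)·110 − (-2.3)·50] / -30350 = -0.01394
∂h/∂y = [(-235)·(-2.3) − 90·(+2.8)] / -30350 = -0.009506
Flow direction (−∇h) has components (+0.01394 E, +0.009506 N).
Azimuth = atan2(E, N) = atan2(+0.01394, +0.009506) = 55.7° ≈ 056°.

056°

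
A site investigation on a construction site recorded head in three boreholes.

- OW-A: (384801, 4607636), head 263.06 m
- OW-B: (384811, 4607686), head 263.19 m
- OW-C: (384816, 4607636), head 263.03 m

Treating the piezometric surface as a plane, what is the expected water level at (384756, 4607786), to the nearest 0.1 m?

263.6 m

With h = a·x + b·y + c and OW-A as origin, the differences give:
  10·a + 50·b = +0.13
  15·a + 0·b = -0.03
Eliminate b (×0 and ×50, subtract): -750·a = 1.500 → a = ∂h/∂x = -0.002000
Back-substitute: b = ∂h/∂y = +0.003000.
h(384756, 4607786) = 263.06 + (-0.002000)·(-45) + (+0.003000)·(150) = 263.06 +0.090 +0.450 = 263.600 m.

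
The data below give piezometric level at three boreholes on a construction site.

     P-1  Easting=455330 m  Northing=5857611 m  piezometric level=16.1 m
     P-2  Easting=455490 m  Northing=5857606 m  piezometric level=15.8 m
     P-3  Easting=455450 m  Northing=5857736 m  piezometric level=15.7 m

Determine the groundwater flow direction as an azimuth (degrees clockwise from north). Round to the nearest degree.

Differences from P-1: to P-2 (Δx, Δy, Δh) = (160, -5, -0.3); to P-3 = (120, 125, -0.4).
Determinant of the coordinate differences = 160·125 − 120·(-5) = 20600.
∂h/∂x = [(-0.3)·125 − (-0.4)·(-5)] / 20600 = -0.001917
∂h/∂y = [160·(-0.4) − 120·(-0.3)] / 20600 = -0.001359
Flow direction (−∇h) has components (+0.001917 E, +0.001359 N).
Azimuth = atan2(E, N) = atan2(+0.001917, +0.001359) = 54.7° ≈ 055°.

055°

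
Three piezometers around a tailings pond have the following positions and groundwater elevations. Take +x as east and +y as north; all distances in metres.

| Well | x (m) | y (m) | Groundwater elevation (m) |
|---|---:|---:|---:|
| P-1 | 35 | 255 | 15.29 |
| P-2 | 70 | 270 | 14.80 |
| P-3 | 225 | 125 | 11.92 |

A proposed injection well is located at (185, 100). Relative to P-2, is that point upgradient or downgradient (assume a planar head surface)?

downgradient

Three-point gradient (reference P-1): Δ to P-2 = (35, 15, -0.49), Δ to P-3 = (190, -130, -3.37).
∂h/∂x = -0.01544, ∂h/∂y = +0.003358 (det = -7400).
Head at (185, 100) = 15.29 + (-0.01544)·(150) + (+0.003358)·(-155) = 12.45 m.
That is lower than the 14.80 m at P-2, so the point is downgradient.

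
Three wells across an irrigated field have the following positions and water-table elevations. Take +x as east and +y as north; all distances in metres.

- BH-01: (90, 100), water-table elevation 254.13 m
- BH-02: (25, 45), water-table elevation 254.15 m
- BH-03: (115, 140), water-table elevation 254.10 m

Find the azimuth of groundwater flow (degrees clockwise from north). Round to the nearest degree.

330°

Taking BH-01 as reference: BH-02−BH-01 = (-65, -55, +0.02); BH-03−BH-01 = (25, 40, -0.03).
Determinant of the coordinate differences = (-65)·40 − 25·(-55) = -1225.
∂h/∂x = [(+0.02)·40 − (-0.03)·(-55)] / -1225 = +0.0006939
∂h/∂y = [(-65)·(-0.03) − 25·(+0.02)] / -1225 = -0.001184
Flow direction (−∇h) has components (-0.0006939 E, +0.001184 N).
Azimuth = atan2(E, N) = atan2(-0.0006939, +0.001184) = 329.6° ≈ 330°.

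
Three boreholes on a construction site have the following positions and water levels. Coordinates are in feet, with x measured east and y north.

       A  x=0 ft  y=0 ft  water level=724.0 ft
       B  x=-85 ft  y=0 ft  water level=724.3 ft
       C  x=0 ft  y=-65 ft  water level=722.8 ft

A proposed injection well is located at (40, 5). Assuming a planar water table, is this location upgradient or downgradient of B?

∂h/∂x = (724.3 − 724.0) / (-85 − 0) = -0.003529
∂h/∂y = (722.8 − 724.0) / (-65 − 0) = +0.01846
Head at (40, 5) = 724.0 + (-0.003529)·(40) + (+0.01846)·(5) = 723.95 ft.
That is lower than the 724.3 ft at B, so the point is downgradient.

downgradient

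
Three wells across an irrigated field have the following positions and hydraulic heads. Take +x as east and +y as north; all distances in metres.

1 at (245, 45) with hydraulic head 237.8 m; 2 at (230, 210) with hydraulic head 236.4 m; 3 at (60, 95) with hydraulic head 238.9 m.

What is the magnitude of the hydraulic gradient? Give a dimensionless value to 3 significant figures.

With h = a·x + b·y + c and 1 as origin, the differences give:
  (-15)·a + 165·b = -1.4
  (-185)·a + 50·b = +1.1
Eliminate b (×50 and ×165, subtract): 29775·a = -251.50 → a = ∂h/∂x = -0.008447
Back-substitute: b = ∂h/∂y = -0.009253.
|∇h| = √(-0.008447² + -0.009253²) = 0.01253

0.0125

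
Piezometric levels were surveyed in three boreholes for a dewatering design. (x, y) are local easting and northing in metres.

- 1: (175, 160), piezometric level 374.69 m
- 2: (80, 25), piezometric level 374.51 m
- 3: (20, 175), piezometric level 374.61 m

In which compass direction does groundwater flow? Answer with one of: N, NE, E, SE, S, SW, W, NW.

Differences from 1: to 2 (Δx, Δy, Δh) = (-95, -135, -0.18); to 3 = (-155, 15, -0.08).
Determinant of the coordinate differences = (-95)·15 − (-155)·(-135) = -22350.
∂h/∂x = [(-0.18)·15 − (-0.08)·(-135)] / -22350 = +0.0006040
∂h/∂y = [(-95)·(-0.08) − (-155)·(-0.18)] / -22350 = +0.0009083
Flow = −∇h = (-0.0006040 east, -0.0009083 north), which points southwest.

SW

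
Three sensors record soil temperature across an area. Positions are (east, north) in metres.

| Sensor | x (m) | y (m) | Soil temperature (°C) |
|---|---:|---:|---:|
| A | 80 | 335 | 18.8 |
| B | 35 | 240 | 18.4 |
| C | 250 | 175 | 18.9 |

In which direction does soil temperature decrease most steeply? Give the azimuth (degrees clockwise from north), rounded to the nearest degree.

229°

Taking A as reference: B−A = (-45, -95, -0.4); C−A = (170, -160, +0.1).
Determinant of the coordinate differences = (-45)·(-160) − 170·(-95) = 23350.
∂T/∂x = [(-0.4)·(-160) − (+0.1)·(-95)] / 23350 = +0.003148
∂T/∂y = [(-45)·(+0.1) − 170·(-0.4)] / 23350 = +0.002719
Steepest decrease is along −∇f: components (-0.003148 E, -0.002719 N).
Azimuth = atan2(-0.003148, -0.002719) = 229.2° ≈ 229°.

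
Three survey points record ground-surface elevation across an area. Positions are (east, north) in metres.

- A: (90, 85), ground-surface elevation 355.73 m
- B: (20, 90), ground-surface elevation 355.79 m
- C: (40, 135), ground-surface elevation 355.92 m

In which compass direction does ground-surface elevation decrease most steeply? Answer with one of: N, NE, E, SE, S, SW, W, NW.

Differences from A: to B (Δx, Δy, Δh) = (-70, 5, +0.06); to C = (-50, 50, +0.19).
Solve a·Δx + b·Δy = Δz: det = (-70)·50 − (-50)·5 = -3250.
∂z/∂x = [(+0.06)·50 − (+0.19)·5] / -3250 = -0.0006308
∂z/∂y = [(-70)·(+0.19) − (-50)·(+0.06)] / -3250 = +0.003169
Steepest decrease is along −∇f = (+0.0006308 E, -0.003169 N) → south.

S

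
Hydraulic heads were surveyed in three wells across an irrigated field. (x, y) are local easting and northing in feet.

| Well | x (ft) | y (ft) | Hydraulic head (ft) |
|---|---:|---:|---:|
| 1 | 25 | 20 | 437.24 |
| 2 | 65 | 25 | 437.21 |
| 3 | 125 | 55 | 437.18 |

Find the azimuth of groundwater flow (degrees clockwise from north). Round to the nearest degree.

Taking 1 as reference: 2−1 = (40, 5, -0.03); 3−1 = (100, 35, -0.06).
Determinant of the coordinate differences = 40·35 − 100·5 = 900.
∂h/∂x = [(-0.03)·35 − (-0.06)·5] / 900 = -0.0008333
∂h/∂y = [40·(-0.06) − 100·(-0.03)] / 900 = +0.0006667
Flow direction (−∇h) has components (+0.0008333 E, -0.0006667 N).
Azimuth = atan2(E, N) = atan2(+0.0008333, -0.0006667) = 128.7° ≈ 129°.

129°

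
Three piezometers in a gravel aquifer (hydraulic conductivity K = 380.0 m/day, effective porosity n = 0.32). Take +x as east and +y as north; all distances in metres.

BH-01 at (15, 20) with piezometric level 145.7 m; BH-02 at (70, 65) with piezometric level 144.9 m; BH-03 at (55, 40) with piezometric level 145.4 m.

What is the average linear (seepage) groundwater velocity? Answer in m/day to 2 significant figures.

27 m/day

Three-point gradient (reference BH-01): Δ to BH-02 = (55, 45, -0.8), Δ to BH-03 = (40, 20, -0.3).
∂h/∂x = +0.003571, ∂h/∂y = -0.02214 (det = -700).
|∇h| = √(0.003571² + -0.02214²) = 0.02243
Seepage velocity v = K·i/n = 380.0 × 0.02243 / 0.32 = 26.64 m/day.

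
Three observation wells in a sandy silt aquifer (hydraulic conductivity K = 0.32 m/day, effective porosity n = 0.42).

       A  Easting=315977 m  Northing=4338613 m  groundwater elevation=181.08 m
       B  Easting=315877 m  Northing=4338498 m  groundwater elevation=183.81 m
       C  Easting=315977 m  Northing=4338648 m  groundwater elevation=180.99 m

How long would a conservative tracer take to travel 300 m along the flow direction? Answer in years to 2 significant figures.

44 years

With h = a·x + b·y + c and A as origin, the differences give:
  (-100)·a + (-115)·b = +2.73
  0·a + 35·b = -0.09
Eliminate b (×35 and ×(-115), subtract): -3500·a = 85.200 → a = ∂h/∂x = -0.02434
Back-substitute: b = ∂h/∂y = -0.002571.
|∇h| = √(-0.02434² + -0.002571²) = 0.02448
Seepage velocity v = K·i/n = 0.32 × 0.02448 / 0.42 = 0.01865 m/day.
t = 300 / 0.01865 = 1.609e+04 days = 44.1 years.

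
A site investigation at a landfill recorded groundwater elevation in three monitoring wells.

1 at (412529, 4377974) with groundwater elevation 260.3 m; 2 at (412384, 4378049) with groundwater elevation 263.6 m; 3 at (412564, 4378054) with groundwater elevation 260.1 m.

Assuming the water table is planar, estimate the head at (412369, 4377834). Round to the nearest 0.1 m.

262.6 m

Differences from 1: to 2 (Δx, Δy, Δh) = (-145, 75, +3.3); to 3 = (35, 80, -0.2).
Determinant of the coordinate differences = (-145)·80 − 35·75 = -14225.
∂h/∂x = [(+3.3)·80 − (-0.2)·75] / -14225 = -0.01961
∂h/∂y = [(-145)·(-0.2) − 35·(+3.3)] / -14225 = +0.006081
h(412369, 4377834) = 260.3 + (-0.01961)·(-160) + (+0.006081)·(-140) = 260.3 +3.138 -0.851 = 262.587 m.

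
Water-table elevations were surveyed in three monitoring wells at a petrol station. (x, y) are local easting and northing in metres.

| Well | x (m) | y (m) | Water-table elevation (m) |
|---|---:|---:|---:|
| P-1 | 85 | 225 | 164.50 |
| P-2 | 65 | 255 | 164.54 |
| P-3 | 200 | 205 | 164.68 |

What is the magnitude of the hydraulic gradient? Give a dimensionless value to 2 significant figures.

Differences from P-1: to P-2 (Δx, Δy, Δh) = (-20, 30, +0.04); to P-3 = (115, -20, +0.18).
Solve a·Δx + b·Δy = Δh: det = (-20)·(-20) − 115·30 = -3050.
∂h/∂x = [(+0.04)·(-20) − (+0.18)·30] / -3050 = +0.002033
∂h/∂y = [(-20)·(+0.18) − 115·(+0.04)] / -3050 = +0.002689
|∇h| = √(0.002033² + 0.002689²) = 0.003371

0.0034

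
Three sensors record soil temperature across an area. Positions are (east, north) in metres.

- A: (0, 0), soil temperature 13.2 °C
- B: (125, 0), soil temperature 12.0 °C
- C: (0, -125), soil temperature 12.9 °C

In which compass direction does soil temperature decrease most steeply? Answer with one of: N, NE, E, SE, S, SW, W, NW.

E

∂T/∂x = (12.0 − 13.2) / (125 − 0) = -0.009600
∂T/∂y = (12.9 − 13.2) / (-125 − 0) = +0.002400
Steepest decrease is along −∇f = (+0.009600 E, -0.002400 N) → east.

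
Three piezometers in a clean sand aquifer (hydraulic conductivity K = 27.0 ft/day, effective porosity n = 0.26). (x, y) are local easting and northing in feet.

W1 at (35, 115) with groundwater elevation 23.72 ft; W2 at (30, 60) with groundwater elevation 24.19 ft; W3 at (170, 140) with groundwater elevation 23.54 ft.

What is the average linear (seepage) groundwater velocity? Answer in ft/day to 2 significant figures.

0.89 ft/day

With h = a·x + b·y + c and W1 as origin, the differences give:
  (-5)·a + (-55)·b = +0.47
  135·a + 25·b = -0.18
Eliminate b (×25 and ×(-55), subtract): 7300·a = 1.850 → a = ∂h/∂x = +0.0002534
Back-substitute: b = ∂h/∂y = -0.008568.
|∇h| = √(0.0002534² + -0.008568²) = 0.008572
Seepage velocity v = K·i/n = 27.0 × 0.008572 / 0.26 = 0.8902 ft/day.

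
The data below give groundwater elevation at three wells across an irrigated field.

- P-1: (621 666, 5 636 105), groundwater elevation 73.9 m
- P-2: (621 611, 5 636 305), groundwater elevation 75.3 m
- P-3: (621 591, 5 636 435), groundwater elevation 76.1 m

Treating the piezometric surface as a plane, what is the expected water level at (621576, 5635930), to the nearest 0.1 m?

With h = a·x + b·y + c and P-1 as origin, the differences give:
  (-55)·a + 200·b = +1.4
  (-75)·a + 330·b = +2.2
Eliminate b (×330 and ×200, subtract): -3150·a = 22.00 → a = ∂h/∂x = -0.006984
Back-substitute: b = ∂h/∂y = +0.005079.
h(621576, 5635930) = 73.9 + (-0.006984)·(-90) + (+0.005079)·(-175) = 73.9 +0.629 -0.889 = 73.640 m.

73.6 m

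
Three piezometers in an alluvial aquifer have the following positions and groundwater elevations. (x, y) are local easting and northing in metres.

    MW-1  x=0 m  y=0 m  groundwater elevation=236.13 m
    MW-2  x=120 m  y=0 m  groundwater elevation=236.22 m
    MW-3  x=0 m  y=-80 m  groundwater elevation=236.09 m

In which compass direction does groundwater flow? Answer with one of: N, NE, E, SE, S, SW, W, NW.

SW

∂h/∂x = (236.22 − 236.13) / (120 − 0) = +0.0007500
∂h/∂y = (236.09 − 236.13) / (-80 − 0) = +0.0005000
Flow = −∇h = (-0.0007500 east, -0.0005000 north), which points southwest.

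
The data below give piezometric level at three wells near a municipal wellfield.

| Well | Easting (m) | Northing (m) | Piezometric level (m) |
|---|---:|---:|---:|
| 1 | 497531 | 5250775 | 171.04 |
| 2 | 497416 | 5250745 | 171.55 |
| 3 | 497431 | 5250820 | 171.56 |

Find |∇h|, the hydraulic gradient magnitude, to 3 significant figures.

Taking 1 as reference: 2−1 = (-115, -30, +0.51); 3−1 = (-100, 45, +0.52).
Determinant of the coordinate differences = (-115)·45 − (-100)·(-30) = -8175.
∂h/∂x = [(+0.51)·45 − (+0.52)·(-30)] / -8175 = -0.004716
∂h/∂y = [(-115)·(+0.52) − (-100)·(+0.51)] / -8175 = +0.001076
|∇h| = √(-0.004716² + 0.001076²) = 0.004837

0.00484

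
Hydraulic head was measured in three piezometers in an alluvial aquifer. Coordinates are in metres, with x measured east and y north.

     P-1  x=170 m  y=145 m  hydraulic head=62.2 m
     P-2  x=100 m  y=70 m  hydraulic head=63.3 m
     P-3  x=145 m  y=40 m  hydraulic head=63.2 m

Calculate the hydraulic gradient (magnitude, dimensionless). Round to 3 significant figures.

Taking P-1 as reference: P-2−P-1 = (-70, -75, +1.1); P-3−P-1 = (-25, -105, +1.0).
Determinant of the coordinate differences = (-70)·(-105) − (-25)·(-75) = 5475.
∂h/∂x = [(+1.1)·(-105) − (+1.0)·(-75)] / 5475 = -0.007397
∂h/∂y = [(-70)·(+1.0) − (-25)·(+1.1)] / 5475 = -0.007763
|∇h| = √(-0.007397² + -0.007763²) = 0.01072

0.0107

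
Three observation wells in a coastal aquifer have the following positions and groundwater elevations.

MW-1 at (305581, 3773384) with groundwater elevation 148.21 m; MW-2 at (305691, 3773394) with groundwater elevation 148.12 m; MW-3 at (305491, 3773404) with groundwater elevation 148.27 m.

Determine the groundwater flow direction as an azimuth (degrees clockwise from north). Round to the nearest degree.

With h = a·x + b·y + c and MW-1 as origin, the differences give:
  110·a + 10·b = -0.09
  (-90)·a + 20·b = +0.06
Eliminate b (×20 and ×10, subtract): 3100·a = -2.400 → a = ∂h/∂x = -0.0007742
Back-substitute: b = ∂h/∂y = -0.0004839.
Flow direction (−∇h) has components (+0.0007742 E, +0.0004839 N).
Azimuth = atan2(E, N) = atan2(+0.0007742, +0.0004839) = 58.0° ≈ 058°.

058°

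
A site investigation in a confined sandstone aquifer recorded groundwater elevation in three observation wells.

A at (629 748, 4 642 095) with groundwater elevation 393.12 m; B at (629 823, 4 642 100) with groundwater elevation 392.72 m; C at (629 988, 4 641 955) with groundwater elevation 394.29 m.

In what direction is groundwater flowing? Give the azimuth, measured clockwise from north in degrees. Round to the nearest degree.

Differences from A: to B (Δx, Δy, Δh) = (75, 5, -0.40); to C = (240, -140, +1.17).
Determinant of the coordinate differences = 75·(-140) − 240·5 = -11700.
∂h/∂x = [(-0.40)·(-140) − (+1.17)·5] / -11700 = -0.004286
∂h/∂y = [75·(+1.17) − 240·(-0.40)] / -11700 = -0.01571
Flow direction (−∇h) has components (+0.004286 E, +0.01571 N).
Azimuth = atan2(E, N) = atan2(+0.004286, +0.01571) = 15.3° ≈ 015°.

015°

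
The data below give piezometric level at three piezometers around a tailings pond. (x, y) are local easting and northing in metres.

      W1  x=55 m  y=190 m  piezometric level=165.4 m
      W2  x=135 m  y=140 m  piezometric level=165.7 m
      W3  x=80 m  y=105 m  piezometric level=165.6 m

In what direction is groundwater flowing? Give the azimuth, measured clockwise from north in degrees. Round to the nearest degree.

With h = a·x + b·y + c and W1 as origin, the differences give:
  80·a + (-50)·b = +0.3
  25·a + (-85)·b = +0.2
Eliminate b (×(-85) and ×(-50), subtract): -5550·a = -15.50 → a = ∂h/∂x = +0.002793
Back-substitute: b = ∂h/∂y = -0.001532.
Flow direction (−∇h) has components (-0.002793 E, +0.001532 N).
Azimuth = atan2(E, N) = atan2(-0.002793, +0.001532) = 298.7° ≈ 299°.

299°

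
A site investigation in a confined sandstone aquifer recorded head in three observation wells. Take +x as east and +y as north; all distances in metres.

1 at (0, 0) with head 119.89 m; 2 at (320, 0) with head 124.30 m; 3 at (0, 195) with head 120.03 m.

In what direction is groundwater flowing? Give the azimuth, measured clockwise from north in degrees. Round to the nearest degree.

267°

∂h/∂x = (124.30 − 119.89) / (320 − 0) = +0.01378
∂h/∂y = (120.03 − 119.89) / (195 − 0) = +0.0007179
Flow direction (−∇h) has components (-0.01378 E, -0.0007179 N).
Azimuth = atan2(E, N) = atan2(-0.01378, -0.0007179) = 267.0° ≈ 267°.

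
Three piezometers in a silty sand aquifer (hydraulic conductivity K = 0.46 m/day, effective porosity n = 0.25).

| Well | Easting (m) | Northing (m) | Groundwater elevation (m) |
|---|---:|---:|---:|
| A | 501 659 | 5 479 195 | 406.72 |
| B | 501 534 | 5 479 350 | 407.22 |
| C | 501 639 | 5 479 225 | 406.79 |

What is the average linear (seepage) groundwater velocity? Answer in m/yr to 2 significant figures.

4.5 m/yr

With h = a·x + b·y + c and A as origin, the differences give:
  (-125)·a + 155·b = +0.50
  (-20)·a + 30·b = +0.07
Eliminate b (×30 and ×155, subtract): -650·a = 4.150 → a = ∂h/∂x = -0.006385
Back-substitute: b = ∂h/∂y = -0.001923.
|∇h| = √(-0.006385² + -0.001923²) = 0.006668
Seepage velocity v = K·i/n = 0.46 × 0.006668 / 0.25 = 0.01227 m/day = 4.482 m/yr.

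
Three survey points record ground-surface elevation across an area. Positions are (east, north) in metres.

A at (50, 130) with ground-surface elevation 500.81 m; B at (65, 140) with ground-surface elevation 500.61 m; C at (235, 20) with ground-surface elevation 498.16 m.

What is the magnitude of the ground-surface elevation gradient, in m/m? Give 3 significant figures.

Taking A as reference: B−A = (15, 10, -0.20); C−A = (185, -110, -2.65).
Determinant of the coordinate differences = 15·(-110) − 185·10 = -3500.
∂z/∂x = [(-0.20)·(-110) − (-2.65)·10] / -3500 = -0.01386
∂z/∂y = [15·(-2.65) − 185·(-0.20)] / -3500 = +0.0007857
|∇f| = √(-0.01386² + 0.0007857²) = 0.01388 m/m

0.0139 m/m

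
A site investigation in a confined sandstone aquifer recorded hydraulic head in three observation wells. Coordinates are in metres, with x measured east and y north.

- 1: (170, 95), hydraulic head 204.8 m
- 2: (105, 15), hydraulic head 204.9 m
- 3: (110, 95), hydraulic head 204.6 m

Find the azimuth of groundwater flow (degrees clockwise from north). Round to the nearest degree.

Differences from 1: to 2 (Δx, Δy, Δh) = (-65, -80, +0.1); to 3 = (-60, 0, -0.2).
Determinant of the coordinate differences = (-65)·0 − (-60)·(-80) = -4800.
∂h/∂x = [(+0.1)·0 − (-0.2)·(-80)] / -4800 = +0.003333
∂h/∂y = [(-65)·(-0.2) − (-60)·(+0.1)] / -4800 = -0.003958
Flow direction (−∇h) has components (-0.003333 E, +0.003958 N).
Azimuth = atan2(E, N) = atan2(-0.003333, +0.003958) = 319.9° ≈ 320°.

320°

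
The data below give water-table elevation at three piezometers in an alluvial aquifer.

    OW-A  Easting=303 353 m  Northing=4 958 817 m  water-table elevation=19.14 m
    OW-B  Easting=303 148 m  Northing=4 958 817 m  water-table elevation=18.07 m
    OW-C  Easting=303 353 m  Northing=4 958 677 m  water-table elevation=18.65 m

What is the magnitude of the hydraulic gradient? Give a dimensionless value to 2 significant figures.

0.0063

∂h/∂x = (18.07 − 19.14) / (303148 − 303353) = +0.005220
∂h/∂y = (18.65 − 19.14) / (4958677 − 4958817) = +0.003500
|∇h| = √(0.005220² + 0.003500²) = 0.006285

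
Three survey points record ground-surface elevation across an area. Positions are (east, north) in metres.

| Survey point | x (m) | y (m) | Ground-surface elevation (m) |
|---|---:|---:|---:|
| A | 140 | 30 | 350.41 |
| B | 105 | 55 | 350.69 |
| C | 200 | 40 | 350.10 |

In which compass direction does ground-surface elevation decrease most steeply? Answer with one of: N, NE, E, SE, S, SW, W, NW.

Taking A as reference: B−A = (-35, 25, +0.28); C−A = (60, 10, -0.31).
Solve a·Δx + b·Δy = Δz: det = (-35)·10 − 60·25 = -1850.
∂z/∂x = [(+0.28)·10 − (-0.31)·25] / -1850 = -0.005703
∂z/∂y = [(-35)·(-0.31) − 60·(+0.28)] / -1850 = +0.003216
Steepest decrease is along −∇f = (+0.005703 E, -0.003216 N) → southeast.

SE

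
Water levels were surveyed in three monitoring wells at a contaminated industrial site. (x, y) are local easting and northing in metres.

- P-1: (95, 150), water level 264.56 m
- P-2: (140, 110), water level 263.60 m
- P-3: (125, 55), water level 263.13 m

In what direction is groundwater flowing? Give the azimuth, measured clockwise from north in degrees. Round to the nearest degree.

136°

Differences from P-1: to P-2 (Δx, Δy, Δh) = (45, -40, -0.96); to P-3 = (30, -95, -1.43).
Determinant of the coordinate differences = 45·(-95) − 30·(-40) = -3075.
∂h/∂x = [(-0.96)·(-95) − (-1.43)·(-40)] / -3075 = -0.01106
∂h/∂y = [45·(-1.43) − 30·(-0.96)] / -3075 = +0.01156
Flow direction (−∇h) has components (+0.01106 E, -0.01156 N).
Azimuth = atan2(E, N) = atan2(+0.01106, -0.01156) = 136.3° ≈ 136°.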